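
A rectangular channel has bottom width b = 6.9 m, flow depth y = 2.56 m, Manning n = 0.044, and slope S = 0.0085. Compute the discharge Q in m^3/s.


For a rectangular channel, the cross-sectional area A = b * y = 6.9 * 2.56 = 17.66 m^2.
The wetted perimeter P = b + 2y = 6.9 + 2*2.56 = 12.02 m.
Hydraulic radius R = A/P = 17.66/12.02 = 1.4696 m.
Velocity V = (1/n)*R^(2/3)*S^(1/2) = (1/0.044)*1.4696^(2/3)*0.0085^(1/2) = 2.7084 m/s.
Discharge Q = A * V = 17.66 * 2.7084 = 47.841 m^3/s.

47.841


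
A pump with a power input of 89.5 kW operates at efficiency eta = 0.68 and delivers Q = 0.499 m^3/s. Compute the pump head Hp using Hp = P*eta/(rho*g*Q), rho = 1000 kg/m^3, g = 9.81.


Pump head formula: Hp = P * eta / (rho * g * Q).
Numerator: P * eta = 89.5 * 1000 * 0.68 = 60860.0 W.
Denominator: rho * g * Q = 1000 * 9.81 * 0.499 = 4895.19.
Hp = 60860.0 / 4895.19 = 12.43 m.

12.43


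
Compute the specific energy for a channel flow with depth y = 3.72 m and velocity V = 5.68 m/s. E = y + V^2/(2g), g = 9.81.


Specific energy E = y + V^2/(2g).
Velocity head = V^2/(2g) = 5.68^2 / (2*9.81) = 32.2624 / 19.62 = 1.6444 m.
E = 3.72 + 1.6444 = 5.3644 m.

5.3644


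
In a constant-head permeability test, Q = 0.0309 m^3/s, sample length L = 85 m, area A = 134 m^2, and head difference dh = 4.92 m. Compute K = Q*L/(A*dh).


From K = Q*L / (A*dh):
Numerator: Q*L = 0.0309 * 85 = 2.6265.
Denominator: A*dh = 134 * 4.92 = 659.28.
K = 2.6265 / 659.28 = 0.003984 m/s.

0.003984


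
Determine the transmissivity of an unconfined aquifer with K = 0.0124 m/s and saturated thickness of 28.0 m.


Transmissivity is defined as T = K * h.
T = 0.0124 * 28.0
  = 0.3472 m^2/s.

0.3472


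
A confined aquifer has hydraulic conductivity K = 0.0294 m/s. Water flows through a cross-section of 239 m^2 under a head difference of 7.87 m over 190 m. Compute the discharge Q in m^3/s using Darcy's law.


Darcy's law: Q = K * A * i, where i = dh/L.
Hydraulic gradient i = 7.87 / 190 = 0.041421.
Q = 0.0294 * 239 * 0.041421
  = 0.291 m^3/s.

0.291


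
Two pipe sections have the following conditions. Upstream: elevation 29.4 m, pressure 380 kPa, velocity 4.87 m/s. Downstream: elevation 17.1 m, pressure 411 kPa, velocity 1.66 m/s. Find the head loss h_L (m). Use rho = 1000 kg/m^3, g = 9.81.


Total head at each section: H = z + p/(rho*g) + V^2/(2g).
H1 = 29.4 + 380*1000/(1000*9.81) + 4.87^2/(2*9.81)
   = 29.4 + 38.736 + 1.2088
   = 69.345 m.
H2 = 17.1 + 411*1000/(1000*9.81) + 1.66^2/(2*9.81)
   = 17.1 + 41.896 + 0.1404
   = 59.136 m.
h_L = H1 - H2 = 69.345 - 59.136 = 10.208 m.

10.208


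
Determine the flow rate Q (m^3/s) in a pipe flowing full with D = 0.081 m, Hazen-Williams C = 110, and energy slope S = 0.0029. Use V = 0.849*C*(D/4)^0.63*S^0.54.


For a full circular pipe, R = D/4 = 0.081/4 = 0.0203 m.
V = 0.849 * 110 * 0.0203^0.63 * 0.0029^0.54
  = 0.849 * 110 * 0.085713 * 0.042628
  = 0.3412 m/s.
Pipe area A = pi*D^2/4 = pi*0.081^2/4 = 0.0052 m^2.
Q = A * V = 0.0052 * 0.3412 = 0.0018 m^3/s.

0.0018


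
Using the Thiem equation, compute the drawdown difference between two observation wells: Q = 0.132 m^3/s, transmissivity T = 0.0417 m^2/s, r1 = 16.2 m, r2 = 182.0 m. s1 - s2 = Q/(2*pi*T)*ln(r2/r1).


Thiem equation: s1 - s2 = Q/(2*pi*T) * ln(r2/r1).
ln(r2/r1) = ln(182.0/16.2) = 2.419.
Q/(2*pi*T) = 0.132 / (2*pi*0.0417) = 0.132 / 0.262 = 0.5038.
s1 - s2 = 0.5038 * 2.419 = 1.2187 m.

1.2187


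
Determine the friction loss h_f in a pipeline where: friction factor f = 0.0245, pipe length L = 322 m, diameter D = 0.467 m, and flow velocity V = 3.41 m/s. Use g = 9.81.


Darcy-Weisbach equation: h_f = f * (L/D) * V^2/(2g).
f * L/D = 0.0245 * 322/0.467 = 16.8929.
V^2/(2g) = 3.41^2 / (2*9.81) = 11.6281 / 19.62 = 0.5927 m.
h_f = 16.8929 * 0.5927 = 10.012 m.

10.012


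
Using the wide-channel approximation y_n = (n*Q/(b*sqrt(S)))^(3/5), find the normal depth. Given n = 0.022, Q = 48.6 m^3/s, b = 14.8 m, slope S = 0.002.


We use the wide-channel approximation y_n = (n*Q/(b*sqrt(S)))^(3/5).
sqrt(S) = sqrt(0.002) = 0.044721.
Numerator: n*Q = 0.022 * 48.6 = 1.0692.
Denominator: b*sqrt(S) = 14.8 * 0.044721 = 0.661871.
arg = 1.6154.
y_n = 1.6154^(3/5) = 1.3334 m.

1.3334


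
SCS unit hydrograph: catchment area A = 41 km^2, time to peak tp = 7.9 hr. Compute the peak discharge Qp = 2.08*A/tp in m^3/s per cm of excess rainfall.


SCS formula: Qp = 2.08 * A / tp.
Qp = 2.08 * 41 / 7.9
   = 85.28 / 7.9
   = 10.79 m^3/s per cm.

10.79


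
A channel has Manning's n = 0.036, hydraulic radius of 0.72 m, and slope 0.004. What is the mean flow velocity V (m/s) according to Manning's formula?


Manning's equation gives V = (1/n) * R^(2/3) * S^(1/2).
First, compute R^(2/3) = 0.72^(2/3) = 0.8033.
Next, S^(1/2) = 0.004^(1/2) = 0.063246.
Then 1/n = 1/0.036 = 27.78.
V = 27.78 * 0.8033 * 0.063246 = 1.4113 m/s.

1.4113


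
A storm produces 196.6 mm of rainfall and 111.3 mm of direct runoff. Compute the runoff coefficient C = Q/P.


The runoff coefficient C = runoff depth / rainfall depth.
C = 111.3 / 196.6
  = 0.5661.

0.5661


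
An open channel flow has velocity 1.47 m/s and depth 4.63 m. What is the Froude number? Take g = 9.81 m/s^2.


The Froude number is defined as Fr = V / sqrt(g*y).
g*y = 9.81 * 4.63 = 45.4203.
sqrt(g*y) = sqrt(45.4203) = 6.7395.
Fr = 1.47 / 6.7395 = 0.2181.

0.2181


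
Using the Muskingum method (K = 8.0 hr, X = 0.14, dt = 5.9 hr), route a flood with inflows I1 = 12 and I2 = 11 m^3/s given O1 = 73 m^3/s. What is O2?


Muskingum coefficients:
denom = 2*K*(1-X) + dt = 2*8.0*(1-0.14) + 5.9 = 19.66.
C0 = (dt - 2*K*X)/denom = (5.9 - 2*8.0*0.14)/19.66 = 0.1862.
C1 = (dt + 2*K*X)/denom = (5.9 + 2*8.0*0.14)/19.66 = 0.414.
C2 = (2*K*(1-X) - dt)/denom = 0.3998.
O2 = C0*I2 + C1*I1 + C2*O1
   = 0.1862*11 + 0.414*12 + 0.3998*73
   = 36.2 m^3/s.

36.2


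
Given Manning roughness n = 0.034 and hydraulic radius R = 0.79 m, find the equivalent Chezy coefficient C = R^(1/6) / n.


The Chezy coefficient relates to Manning's n through C = R^(1/6) / n.
R^(1/6) = 0.79^(1/6) = 0.961475.
C = 0.961475 / 0.034 = 28.28 m^(1/2)/s.

28.28


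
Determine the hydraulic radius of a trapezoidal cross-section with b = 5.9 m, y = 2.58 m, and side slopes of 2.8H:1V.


For a trapezoidal section with side slope z:
A = (b + z*y)*y = (5.9 + 2.8*2.58)*2.58 = 33.86 m^2.
P = b + 2*y*sqrt(1 + z^2) = 5.9 + 2*2.58*sqrt(1 + 2.8^2) = 21.242 m.
R = A/P = 33.86 / 21.242 = 1.594 m.

1.594


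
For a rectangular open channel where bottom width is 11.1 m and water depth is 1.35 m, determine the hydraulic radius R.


For a rectangular section:
Flow area A = b * y = 11.1 * 1.35 = 14.99 m^2.
Wetted perimeter P = b + 2y = 11.1 + 2*1.35 = 13.8 m.
Hydraulic radius R = A/P = 14.99 / 13.8 = 1.0859 m.

1.0859


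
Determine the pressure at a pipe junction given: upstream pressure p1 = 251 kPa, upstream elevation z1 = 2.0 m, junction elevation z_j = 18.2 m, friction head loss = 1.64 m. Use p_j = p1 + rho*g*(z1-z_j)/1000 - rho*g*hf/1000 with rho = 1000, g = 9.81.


Junction pressure: p_j = p1 + rho*g*(z1 - z_j)/1000 - rho*g*hf/1000.
Elevation term = 1000*9.81*(2.0 - 18.2)/1000 = -158.922 kPa.
Friction term = 1000*9.81*1.64/1000 = 16.088 kPa.
p_j = 251 + -158.922 - 16.088 = 75.99 kPa.

75.99


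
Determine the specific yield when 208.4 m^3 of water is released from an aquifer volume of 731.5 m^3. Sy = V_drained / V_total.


Specific yield Sy = Volume drained / Total volume.
Sy = 208.4 / 731.5
   = 0.2849.

0.2849


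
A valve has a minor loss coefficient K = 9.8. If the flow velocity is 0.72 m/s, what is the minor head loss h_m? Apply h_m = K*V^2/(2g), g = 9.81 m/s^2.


Minor loss formula: h_m = K * V^2/(2g).
V^2 = 0.72^2 = 0.5184.
V^2/(2g) = 0.5184 / 19.62 = 0.0264 m.
h_m = 9.8 * 0.0264 = 0.2589 m.

0.2589


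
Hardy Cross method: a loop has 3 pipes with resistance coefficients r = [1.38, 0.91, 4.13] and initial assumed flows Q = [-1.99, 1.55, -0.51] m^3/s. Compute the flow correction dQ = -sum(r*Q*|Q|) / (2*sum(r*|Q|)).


Numerator terms (r*Q*|Q|): 1.38*-1.99*|-1.99| = -5.4649; 0.91*1.55*|1.55| = 2.1863; 4.13*-0.51*|-0.51| = -1.0742.
Sum of numerator = -4.3529.
Denominator terms (r*|Q|): 1.38*|-1.99| = 2.7462; 0.91*|1.55| = 1.4105; 4.13*|-0.51| = 2.1063.
2 * sum of denominator = 2 * 6.263 = 12.526.
dQ = --4.3529 / 12.526 = 0.3475 m^3/s.

0.3475


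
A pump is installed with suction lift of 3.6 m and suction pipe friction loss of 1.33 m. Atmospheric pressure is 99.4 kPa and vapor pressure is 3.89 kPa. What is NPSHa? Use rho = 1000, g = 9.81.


NPSHa = p_atm/(rho*g) - z_s - hf_s - p_vap/(rho*g).
p_atm/(rho*g) = 99.4*1000 / (1000*9.81) = 10.133 m.
p_vap/(rho*g) = 3.89*1000 / (1000*9.81) = 0.397 m.
NPSHa = 10.133 - 3.6 - 1.33 - 0.397
      = 4.81 m.

4.81


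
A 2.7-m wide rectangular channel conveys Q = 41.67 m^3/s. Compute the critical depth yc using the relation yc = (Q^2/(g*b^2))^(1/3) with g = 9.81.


Using yc = (Q^2 / (g * b^2))^(1/3):
Q^2 = 41.67^2 = 1736.39.
g * b^2 = 9.81 * 2.7^2 = 9.81 * 7.29 = 71.51.
Q^2 / (g*b^2) = 1736.39 / 71.51 = 24.2818.
yc = 24.2818^(1/3) = 2.8957 m.

2.8957


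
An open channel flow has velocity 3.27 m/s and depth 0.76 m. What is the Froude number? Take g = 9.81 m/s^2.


The Froude number is defined as Fr = V / sqrt(g*y).
g*y = 9.81 * 0.76 = 7.4556.
sqrt(g*y) = sqrt(7.4556) = 2.7305.
Fr = 3.27 / 2.7305 = 1.1976.

1.1976


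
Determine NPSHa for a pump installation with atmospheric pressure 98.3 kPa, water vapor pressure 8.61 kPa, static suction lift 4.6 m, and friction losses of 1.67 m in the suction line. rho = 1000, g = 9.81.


NPSHa = p_atm/(rho*g) - z_s - hf_s - p_vap/(rho*g).
p_atm/(rho*g) = 98.3*1000 / (1000*9.81) = 10.02 m.
p_vap/(rho*g) = 8.61*1000 / (1000*9.81) = 0.878 m.
NPSHa = 10.02 - 4.6 - 1.67 - 0.878
      = 2.87 m.

2.87


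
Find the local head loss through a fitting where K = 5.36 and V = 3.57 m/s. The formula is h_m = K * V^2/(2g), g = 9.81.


Minor loss formula: h_m = K * V^2/(2g).
V^2 = 3.57^2 = 12.7449.
V^2/(2g) = 12.7449 / 19.62 = 0.6496 m.
h_m = 5.36 * 0.6496 = 3.4818 m.

3.4818


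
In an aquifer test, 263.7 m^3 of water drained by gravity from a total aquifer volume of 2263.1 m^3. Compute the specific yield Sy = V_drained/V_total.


Specific yield Sy = Volume drained / Total volume.
Sy = 263.7 / 2263.1
   = 0.1165.

0.1165


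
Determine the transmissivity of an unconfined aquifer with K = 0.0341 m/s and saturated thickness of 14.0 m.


Transmissivity is defined as T = K * h.
T = 0.0341 * 14.0
  = 0.4774 m^2/s.

0.4774


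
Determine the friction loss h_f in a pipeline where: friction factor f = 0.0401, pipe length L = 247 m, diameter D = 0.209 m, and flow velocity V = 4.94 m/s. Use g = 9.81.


Darcy-Weisbach equation: h_f = f * (L/D) * V^2/(2g).
f * L/D = 0.0401 * 247/0.209 = 47.3909.
V^2/(2g) = 4.94^2 / (2*9.81) = 24.4036 / 19.62 = 1.2438 m.
h_f = 47.3909 * 1.2438 = 58.945 m.

58.945


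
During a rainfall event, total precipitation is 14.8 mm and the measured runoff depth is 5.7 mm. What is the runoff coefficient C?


The runoff coefficient C = runoff depth / rainfall depth.
C = 5.7 / 14.8
  = 0.3851.

0.3851


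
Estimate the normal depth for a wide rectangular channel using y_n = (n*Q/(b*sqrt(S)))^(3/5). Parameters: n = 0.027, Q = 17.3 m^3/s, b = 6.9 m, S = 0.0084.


We use the wide-channel approximation y_n = (n*Q/(b*sqrt(S)))^(3/5).
sqrt(S) = sqrt(0.0084) = 0.091652.
Numerator: n*Q = 0.027 * 17.3 = 0.4671.
Denominator: b*sqrt(S) = 6.9 * 0.091652 = 0.632399.
arg = 0.7386.
y_n = 0.7386^(3/5) = 0.8338 m.

0.8338


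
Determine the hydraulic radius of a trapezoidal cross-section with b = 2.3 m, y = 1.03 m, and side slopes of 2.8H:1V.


For a trapezoidal section with side slope z:
A = (b + z*y)*y = (2.3 + 2.8*1.03)*1.03 = 5.34 m^2.
P = b + 2*y*sqrt(1 + z^2) = 2.3 + 2*1.03*sqrt(1 + 2.8^2) = 8.425 m.
R = A/P = 5.34 / 8.425 = 0.6338 m.

0.6338


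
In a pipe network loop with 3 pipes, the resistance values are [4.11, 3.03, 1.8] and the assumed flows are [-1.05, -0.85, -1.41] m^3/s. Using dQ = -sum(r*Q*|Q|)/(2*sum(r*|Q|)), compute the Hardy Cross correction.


Numerator terms (r*Q*|Q|): 4.11*-1.05*|-1.05| = -4.5313; 3.03*-0.85*|-0.85| = -2.1892; 1.8*-1.41*|-1.41| = -3.5786.
Sum of numerator = -10.299.
Denominator terms (r*|Q|): 4.11*|-1.05| = 4.3155; 3.03*|-0.85| = 2.5755; 1.8*|-1.41| = 2.538.
2 * sum of denominator = 2 * 9.429 = 18.858.
dQ = --10.299 / 18.858 = 0.5461 m^3/s.

0.5461


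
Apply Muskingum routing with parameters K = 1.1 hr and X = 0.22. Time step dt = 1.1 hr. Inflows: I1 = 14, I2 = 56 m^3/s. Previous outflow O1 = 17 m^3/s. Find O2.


Muskingum coefficients:
denom = 2*K*(1-X) + dt = 2*1.1*(1-0.22) + 1.1 = 2.816.
C0 = (dt - 2*K*X)/denom = (1.1 - 2*1.1*0.22)/2.816 = 0.2188.
C1 = (dt + 2*K*X)/denom = (1.1 + 2*1.1*0.22)/2.816 = 0.5625.
C2 = (2*K*(1-X) - dt)/denom = 0.2188.
O2 = C0*I2 + C1*I1 + C2*O1
   = 0.2188*56 + 0.5625*14 + 0.2188*17
   = 23.84 m^3/s.

23.84


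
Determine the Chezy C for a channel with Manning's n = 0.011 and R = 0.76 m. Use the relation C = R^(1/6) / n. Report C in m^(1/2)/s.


The Chezy coefficient relates to Manning's n through C = R^(1/6) / n.
R^(1/6) = 0.76^(1/6) = 0.955291.
C = 0.955291 / 0.011 = 86.84 m^(1/2)/s.

86.84


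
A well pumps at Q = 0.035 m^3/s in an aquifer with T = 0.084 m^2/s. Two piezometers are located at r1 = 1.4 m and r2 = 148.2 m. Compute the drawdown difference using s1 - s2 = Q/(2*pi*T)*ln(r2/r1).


Thiem equation: s1 - s2 = Q/(2*pi*T) * ln(r2/r1).
ln(r2/r1) = ln(148.2/1.4) = 4.6621.
Q/(2*pi*T) = 0.035 / (2*pi*0.084) = 0.035 / 0.5278 = 0.0663.
s1 - s2 = 0.0663 * 4.6621 = 0.3092 m.

0.3092


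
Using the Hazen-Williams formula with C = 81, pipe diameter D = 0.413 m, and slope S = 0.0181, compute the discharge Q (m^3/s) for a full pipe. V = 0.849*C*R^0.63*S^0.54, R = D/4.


For a full circular pipe, R = D/4 = 0.413/4 = 0.1032 m.
V = 0.849 * 81 * 0.1032^0.63 * 0.0181^0.54
  = 0.849 * 81 * 0.239194 * 0.11459
  = 1.8849 m/s.
Pipe area A = pi*D^2/4 = pi*0.413^2/4 = 0.134 m^2.
Q = A * V = 0.134 * 1.8849 = 0.2525 m^3/s.

0.2525


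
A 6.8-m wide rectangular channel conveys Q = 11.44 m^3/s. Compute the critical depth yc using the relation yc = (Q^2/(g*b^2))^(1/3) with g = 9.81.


Using yc = (Q^2 / (g * b^2))^(1/3):
Q^2 = 11.44^2 = 130.87.
g * b^2 = 9.81 * 6.8^2 = 9.81 * 46.24 = 453.61.
Q^2 / (g*b^2) = 130.87 / 453.61 = 0.2885.
yc = 0.2885^(1/3) = 0.6608 m.

0.6608


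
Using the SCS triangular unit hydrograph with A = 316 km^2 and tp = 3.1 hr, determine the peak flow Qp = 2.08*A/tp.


SCS formula: Qp = 2.08 * A / tp.
Qp = 2.08 * 316 / 3.1
   = 657.28 / 3.1
   = 212.03 m^3/s per cm.

212.03


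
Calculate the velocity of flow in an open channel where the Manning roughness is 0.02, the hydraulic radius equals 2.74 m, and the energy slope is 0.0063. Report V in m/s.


Manning's equation gives V = (1/n) * R^(2/3) * S^(1/2).
First, compute R^(2/3) = 2.74^(2/3) = 1.9581.
Next, S^(1/2) = 0.0063^(1/2) = 0.079373.
Then 1/n = 1/0.02 = 50.0.
V = 50.0 * 1.9581 * 0.079373 = 7.7709 m/s.

7.7709


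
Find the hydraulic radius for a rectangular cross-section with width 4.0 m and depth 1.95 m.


For a rectangular section:
Flow area A = b * y = 4.0 * 1.95 = 7.8 m^2.
Wetted perimeter P = b + 2y = 4.0 + 2*1.95 = 7.9 m.
Hydraulic radius R = A/P = 7.8 / 7.9 = 0.9873 m.

0.9873


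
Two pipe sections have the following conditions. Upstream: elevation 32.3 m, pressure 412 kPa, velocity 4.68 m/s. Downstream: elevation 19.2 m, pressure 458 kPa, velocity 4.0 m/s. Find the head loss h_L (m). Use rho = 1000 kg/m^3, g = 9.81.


Total head at each section: H = z + p/(rho*g) + V^2/(2g).
H1 = 32.3 + 412*1000/(1000*9.81) + 4.68^2/(2*9.81)
   = 32.3 + 41.998 + 1.1163
   = 75.414 m.
H2 = 19.2 + 458*1000/(1000*9.81) + 4.0^2/(2*9.81)
   = 19.2 + 46.687 + 0.8155
   = 66.703 m.
h_L = H1 - H2 = 75.414 - 66.703 = 8.712 m.

8.712


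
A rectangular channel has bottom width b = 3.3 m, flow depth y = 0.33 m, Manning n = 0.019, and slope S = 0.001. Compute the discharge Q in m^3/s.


For a rectangular channel, the cross-sectional area A = b * y = 3.3 * 0.33 = 1.09 m^2.
The wetted perimeter P = b + 2y = 3.3 + 2*0.33 = 3.96 m.
Hydraulic radius R = A/P = 1.09/3.96 = 0.275 m.
Velocity V = (1/n)*R^(2/3)*S^(1/2) = (1/0.019)*0.275^(2/3)*0.001^(1/2) = 0.7038 m/s.
Discharge Q = A * V = 1.09 * 0.7038 = 0.766 m^3/s.

0.766


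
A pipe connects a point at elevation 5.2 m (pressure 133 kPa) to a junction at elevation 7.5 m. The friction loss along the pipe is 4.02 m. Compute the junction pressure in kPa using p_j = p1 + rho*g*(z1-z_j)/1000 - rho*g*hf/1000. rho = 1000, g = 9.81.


Junction pressure: p_j = p1 + rho*g*(z1 - z_j)/1000 - rho*g*hf/1000.
Elevation term = 1000*9.81*(5.2 - 7.5)/1000 = -22.563 kPa.
Friction term = 1000*9.81*4.02/1000 = 39.436 kPa.
p_j = 133 + -22.563 - 39.436 = 71.0 kPa.

71.0


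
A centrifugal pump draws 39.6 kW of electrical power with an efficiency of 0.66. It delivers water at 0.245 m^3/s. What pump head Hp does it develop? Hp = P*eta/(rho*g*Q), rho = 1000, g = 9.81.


Pump head formula: Hp = P * eta / (rho * g * Q).
Numerator: P * eta = 39.6 * 1000 * 0.66 = 26136.0 W.
Denominator: rho * g * Q = 1000 * 9.81 * 0.245 = 2403.45.
Hp = 26136.0 / 2403.45 = 10.87 m.

10.87


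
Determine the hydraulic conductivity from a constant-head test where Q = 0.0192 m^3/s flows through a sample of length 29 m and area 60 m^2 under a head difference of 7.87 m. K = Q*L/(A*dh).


From K = Q*L / (A*dh):
Numerator: Q*L = 0.0192 * 29 = 0.5568.
Denominator: A*dh = 60 * 7.87 = 472.2.
K = 0.5568 / 472.2 = 0.001179 m/s.

0.001179


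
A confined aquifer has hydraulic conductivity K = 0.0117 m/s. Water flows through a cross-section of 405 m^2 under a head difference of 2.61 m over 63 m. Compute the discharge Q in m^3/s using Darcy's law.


Darcy's law: Q = K * A * i, where i = dh/L.
Hydraulic gradient i = 2.61 / 63 = 0.041429.
Q = 0.0117 * 405 * 0.041429
  = 0.1963 m^3/s.

0.1963


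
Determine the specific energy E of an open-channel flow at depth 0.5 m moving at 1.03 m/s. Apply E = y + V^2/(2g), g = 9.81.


Specific energy E = y + V^2/(2g).
Velocity head = V^2/(2g) = 1.03^2 / (2*9.81) = 1.0609 / 19.62 = 0.0541 m.
E = 0.5 + 0.0541 = 0.5541 m.

0.5541


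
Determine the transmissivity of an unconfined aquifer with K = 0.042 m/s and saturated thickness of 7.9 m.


Transmissivity is defined as T = K * h.
T = 0.042 * 7.9
  = 0.3318 m^2/s.

0.3318


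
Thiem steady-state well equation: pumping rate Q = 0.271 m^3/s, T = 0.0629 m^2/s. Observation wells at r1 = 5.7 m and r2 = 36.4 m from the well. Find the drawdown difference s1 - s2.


Thiem equation: s1 - s2 = Q/(2*pi*T) * ln(r2/r1).
ln(r2/r1) = ln(36.4/5.7) = 1.8541.
Q/(2*pi*T) = 0.271 / (2*pi*0.0629) = 0.271 / 0.3952 = 0.6857.
s1 - s2 = 0.6857 * 1.8541 = 1.2714 m.

1.2714


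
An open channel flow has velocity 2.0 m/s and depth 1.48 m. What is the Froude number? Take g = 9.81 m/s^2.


The Froude number is defined as Fr = V / sqrt(g*y).
g*y = 9.81 * 1.48 = 14.5188.
sqrt(g*y) = sqrt(14.5188) = 3.8104.
Fr = 2.0 / 3.8104 = 0.5249.

0.5249


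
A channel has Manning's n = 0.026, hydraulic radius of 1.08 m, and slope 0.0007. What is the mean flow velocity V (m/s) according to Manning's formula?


Manning's equation gives V = (1/n) * R^(2/3) * S^(1/2).
First, compute R^(2/3) = 1.08^(2/3) = 1.0526.
Next, S^(1/2) = 0.0007^(1/2) = 0.026458.
Then 1/n = 1/0.026 = 38.46.
V = 38.46 * 1.0526 * 0.026458 = 1.0712 m/s.

1.0712


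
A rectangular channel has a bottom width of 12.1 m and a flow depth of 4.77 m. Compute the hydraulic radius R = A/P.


For a rectangular section:
Flow area A = b * y = 12.1 * 4.77 = 57.72 m^2.
Wetted perimeter P = b + 2y = 12.1 + 2*4.77 = 21.64 m.
Hydraulic radius R = A/P = 57.72 / 21.64 = 2.6671 m.

2.6671


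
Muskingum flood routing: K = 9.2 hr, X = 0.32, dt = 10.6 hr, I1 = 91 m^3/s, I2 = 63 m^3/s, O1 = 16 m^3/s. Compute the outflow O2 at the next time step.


Muskingum coefficients:
denom = 2*K*(1-X) + dt = 2*9.2*(1-0.32) + 10.6 = 23.112.
C0 = (dt - 2*K*X)/denom = (10.6 - 2*9.2*0.32)/23.112 = 0.2039.
C1 = (dt + 2*K*X)/denom = (10.6 + 2*9.2*0.32)/23.112 = 0.7134.
C2 = (2*K*(1-X) - dt)/denom = 0.0827.
O2 = C0*I2 + C1*I1 + C2*O1
   = 0.2039*63 + 0.7134*91 + 0.0827*16
   = 79.09 m^3/s.

79.09


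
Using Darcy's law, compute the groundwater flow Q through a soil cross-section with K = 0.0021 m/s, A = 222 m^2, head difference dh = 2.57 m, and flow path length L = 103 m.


Darcy's law: Q = K * A * i, where i = dh/L.
Hydraulic gradient i = 2.57 / 103 = 0.024951.
Q = 0.0021 * 222 * 0.024951
  = 0.0116 m^3/s.

0.0116


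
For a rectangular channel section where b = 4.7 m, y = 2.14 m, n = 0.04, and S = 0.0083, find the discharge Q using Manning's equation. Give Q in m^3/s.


For a rectangular channel, the cross-sectional area A = b * y = 4.7 * 2.14 = 10.06 m^2.
The wetted perimeter P = b + 2y = 4.7 + 2*2.14 = 8.98 m.
Hydraulic radius R = A/P = 10.06/8.98 = 1.12 m.
Velocity V = (1/n)*R^(2/3)*S^(1/2) = (1/0.04)*1.12^(2/3)*0.0083^(1/2) = 2.4564 m/s.
Discharge Q = A * V = 10.06 * 2.4564 = 24.707 m^3/s.

24.707


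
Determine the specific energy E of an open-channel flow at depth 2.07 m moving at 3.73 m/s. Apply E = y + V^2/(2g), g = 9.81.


Specific energy E = y + V^2/(2g).
Velocity head = V^2/(2g) = 3.73^2 / (2*9.81) = 13.9129 / 19.62 = 0.7091 m.
E = 2.07 + 0.7091 = 2.7791 m.

2.7791


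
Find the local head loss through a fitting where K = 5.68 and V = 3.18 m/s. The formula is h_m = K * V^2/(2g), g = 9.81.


Minor loss formula: h_m = K * V^2/(2g).
V^2 = 3.18^2 = 10.1124.
V^2/(2g) = 10.1124 / 19.62 = 0.5154 m.
h_m = 5.68 * 0.5154 = 2.9275 m.

2.9275


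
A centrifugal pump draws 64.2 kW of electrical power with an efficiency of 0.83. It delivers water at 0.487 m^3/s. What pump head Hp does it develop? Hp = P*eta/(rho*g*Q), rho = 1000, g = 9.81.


Pump head formula: Hp = P * eta / (rho * g * Q).
Numerator: P * eta = 64.2 * 1000 * 0.83 = 53286.0 W.
Denominator: rho * g * Q = 1000 * 9.81 * 0.487 = 4777.47.
Hp = 53286.0 / 4777.47 = 11.15 m.

11.15


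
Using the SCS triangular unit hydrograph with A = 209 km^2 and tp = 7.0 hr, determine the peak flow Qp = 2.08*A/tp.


SCS formula: Qp = 2.08 * A / tp.
Qp = 2.08 * 209 / 7.0
   = 434.72 / 7.0
   = 62.1 m^3/s per cm.

62.1


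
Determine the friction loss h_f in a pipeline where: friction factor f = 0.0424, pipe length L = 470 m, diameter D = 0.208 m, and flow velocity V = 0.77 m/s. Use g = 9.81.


Darcy-Weisbach equation: h_f = f * (L/D) * V^2/(2g).
f * L/D = 0.0424 * 470/0.208 = 95.8077.
V^2/(2g) = 0.77^2 / (2*9.81) = 0.5929 / 19.62 = 0.0302 m.
h_f = 95.8077 * 0.0302 = 2.895 m.

2.895


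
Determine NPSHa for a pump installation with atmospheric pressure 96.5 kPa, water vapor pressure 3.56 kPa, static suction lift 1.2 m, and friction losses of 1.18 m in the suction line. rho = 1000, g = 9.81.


NPSHa = p_atm/(rho*g) - z_s - hf_s - p_vap/(rho*g).
p_atm/(rho*g) = 96.5*1000 / (1000*9.81) = 9.837 m.
p_vap/(rho*g) = 3.56*1000 / (1000*9.81) = 0.363 m.
NPSHa = 9.837 - 1.2 - 1.18 - 0.363
      = 7.09 m.

7.09


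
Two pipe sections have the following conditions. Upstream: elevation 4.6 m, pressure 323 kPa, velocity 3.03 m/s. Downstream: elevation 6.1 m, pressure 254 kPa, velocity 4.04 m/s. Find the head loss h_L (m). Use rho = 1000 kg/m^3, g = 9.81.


Total head at each section: H = z + p/(rho*g) + V^2/(2g).
H1 = 4.6 + 323*1000/(1000*9.81) + 3.03^2/(2*9.81)
   = 4.6 + 32.926 + 0.4679
   = 37.994 m.
H2 = 6.1 + 254*1000/(1000*9.81) + 4.04^2/(2*9.81)
   = 6.1 + 25.892 + 0.8319
   = 32.824 m.
h_L = H1 - H2 = 37.994 - 32.824 = 5.17 m.

5.17


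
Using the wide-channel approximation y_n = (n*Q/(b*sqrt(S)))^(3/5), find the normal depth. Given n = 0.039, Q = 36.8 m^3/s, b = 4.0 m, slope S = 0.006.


We use the wide-channel approximation y_n = (n*Q/(b*sqrt(S)))^(3/5).
sqrt(S) = sqrt(0.006) = 0.07746.
Numerator: n*Q = 0.039 * 36.8 = 1.4352.
Denominator: b*sqrt(S) = 4.0 * 0.07746 = 0.30984.
arg = 4.6321.
y_n = 4.6321^(3/5) = 2.5088 m.

2.5088


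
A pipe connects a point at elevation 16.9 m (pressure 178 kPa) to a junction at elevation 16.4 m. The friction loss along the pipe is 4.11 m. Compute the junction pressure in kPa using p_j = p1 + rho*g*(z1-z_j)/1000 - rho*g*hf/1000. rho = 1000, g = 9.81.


Junction pressure: p_j = p1 + rho*g*(z1 - z_j)/1000 - rho*g*hf/1000.
Elevation term = 1000*9.81*(16.9 - 16.4)/1000 = 4.905 kPa.
Friction term = 1000*9.81*4.11/1000 = 40.319 kPa.
p_j = 178 + 4.905 - 40.319 = 142.59 kPa.

142.59


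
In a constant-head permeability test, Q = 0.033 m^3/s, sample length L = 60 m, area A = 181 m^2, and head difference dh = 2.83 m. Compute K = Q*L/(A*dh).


From K = Q*L / (A*dh):
Numerator: Q*L = 0.033 * 60 = 1.98.
Denominator: A*dh = 181 * 2.83 = 512.23.
K = 1.98 / 512.23 = 0.003865 m/s.

0.003865


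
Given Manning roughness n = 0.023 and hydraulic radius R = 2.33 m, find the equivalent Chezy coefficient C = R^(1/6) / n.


The Chezy coefficient relates to Manning's n through C = R^(1/6) / n.
R^(1/6) = 2.33^(1/6) = 1.151399.
C = 1.151399 / 0.023 = 50.06 m^(1/2)/s.

50.06


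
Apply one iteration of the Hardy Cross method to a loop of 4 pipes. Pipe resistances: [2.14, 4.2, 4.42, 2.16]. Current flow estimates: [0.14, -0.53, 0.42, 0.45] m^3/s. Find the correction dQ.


Numerator terms (r*Q*|Q|): 2.14*0.14*|0.14| = 0.0419; 4.2*-0.53*|-0.53| = -1.1798; 4.42*0.42*|0.42| = 0.7797; 2.16*0.45*|0.45| = 0.4374.
Sum of numerator = 0.0793.
Denominator terms (r*|Q|): 2.14*|0.14| = 0.2996; 4.2*|-0.53| = 2.226; 4.42*|0.42| = 1.8564; 2.16*|0.45| = 0.972.
2 * sum of denominator = 2 * 5.354 = 10.708.
dQ = -0.0793 / 10.708 = -0.0074 m^3/s.

-0.0074


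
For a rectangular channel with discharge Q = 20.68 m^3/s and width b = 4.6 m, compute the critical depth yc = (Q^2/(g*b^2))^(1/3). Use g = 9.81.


Using yc = (Q^2 / (g * b^2))^(1/3):
Q^2 = 20.68^2 = 427.66.
g * b^2 = 9.81 * 4.6^2 = 9.81 * 21.16 = 207.58.
Q^2 / (g*b^2) = 427.66 / 207.58 = 2.0602.
yc = 2.0602^(1/3) = 1.2724 m.

1.2724


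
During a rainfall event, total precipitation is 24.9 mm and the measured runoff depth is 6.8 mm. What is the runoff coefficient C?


The runoff coefficient C = runoff depth / rainfall depth.
C = 6.8 / 24.9
  = 0.2731.

0.2731


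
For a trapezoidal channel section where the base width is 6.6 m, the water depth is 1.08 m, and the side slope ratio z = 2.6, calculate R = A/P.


For a trapezoidal section with side slope z:
A = (b + z*y)*y = (6.6 + 2.6*1.08)*1.08 = 10.161 m^2.
P = b + 2*y*sqrt(1 + z^2) = 6.6 + 2*1.08*sqrt(1 + 2.6^2) = 12.617 m.
R = A/P = 10.161 / 12.617 = 0.8053 m.

0.8053


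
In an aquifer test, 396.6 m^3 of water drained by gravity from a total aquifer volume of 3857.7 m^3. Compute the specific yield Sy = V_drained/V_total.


Specific yield Sy = Volume drained / Total volume.
Sy = 396.6 / 3857.7
   = 0.1028.

0.1028


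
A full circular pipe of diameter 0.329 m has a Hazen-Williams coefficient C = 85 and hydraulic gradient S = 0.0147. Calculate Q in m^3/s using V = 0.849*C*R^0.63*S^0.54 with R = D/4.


For a full circular pipe, R = D/4 = 0.329/4 = 0.0823 m.
V = 0.849 * 85 * 0.0823^0.63 * 0.0147^0.54
  = 0.849 * 85 * 0.20727 * 0.102412
  = 1.5318 m/s.
Pipe area A = pi*D^2/4 = pi*0.329^2/4 = 0.085 m^2.
Q = A * V = 0.085 * 1.5318 = 0.1302 m^3/s.

0.1302


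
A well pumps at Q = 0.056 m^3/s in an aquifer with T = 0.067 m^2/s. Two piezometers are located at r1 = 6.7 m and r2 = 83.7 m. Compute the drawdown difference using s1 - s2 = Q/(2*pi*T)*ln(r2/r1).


Thiem equation: s1 - s2 = Q/(2*pi*T) * ln(r2/r1).
ln(r2/r1) = ln(83.7/6.7) = 2.5251.
Q/(2*pi*T) = 0.056 / (2*pi*0.067) = 0.056 / 0.421 = 0.133.
s1 - s2 = 0.133 * 2.5251 = 0.3359 m.

0.3359


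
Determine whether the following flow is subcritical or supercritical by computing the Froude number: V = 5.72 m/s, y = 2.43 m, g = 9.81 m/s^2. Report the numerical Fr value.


The Froude number is defined as Fr = V / sqrt(g*y).
g*y = 9.81 * 2.43 = 23.8383.
sqrt(g*y) = sqrt(23.8383) = 4.8824.
Fr = 5.72 / 4.8824 = 1.1715.
Since Fr > 1, the flow is supercritical.

1.1715


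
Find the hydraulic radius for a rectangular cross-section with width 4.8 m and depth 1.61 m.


For a rectangular section:
Flow area A = b * y = 4.8 * 1.61 = 7.73 m^2.
Wetted perimeter P = b + 2y = 4.8 + 2*1.61 = 8.02 m.
Hydraulic radius R = A/P = 7.73 / 8.02 = 0.9636 m.

0.9636


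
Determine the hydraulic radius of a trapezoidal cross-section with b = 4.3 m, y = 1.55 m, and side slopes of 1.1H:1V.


For a trapezoidal section with side slope z:
A = (b + z*y)*y = (4.3 + 1.1*1.55)*1.55 = 9.308 m^2.
P = b + 2*y*sqrt(1 + z^2) = 4.3 + 2*1.55*sqrt(1 + 1.1^2) = 8.908 m.
R = A/P = 9.308 / 8.908 = 1.0448 m.

1.0448


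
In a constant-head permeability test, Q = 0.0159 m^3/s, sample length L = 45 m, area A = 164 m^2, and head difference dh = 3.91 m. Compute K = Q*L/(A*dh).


From K = Q*L / (A*dh):
Numerator: Q*L = 0.0159 * 45 = 0.7155.
Denominator: A*dh = 164 * 3.91 = 641.24.
K = 0.7155 / 641.24 = 0.001116 m/s.

0.001116


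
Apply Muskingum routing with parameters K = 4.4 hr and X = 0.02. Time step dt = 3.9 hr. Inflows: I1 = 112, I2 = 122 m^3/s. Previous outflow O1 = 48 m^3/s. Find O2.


Muskingum coefficients:
denom = 2*K*(1-X) + dt = 2*4.4*(1-0.02) + 3.9 = 12.524.
C0 = (dt - 2*K*X)/denom = (3.9 - 2*4.4*0.02)/12.524 = 0.2973.
C1 = (dt + 2*K*X)/denom = (3.9 + 2*4.4*0.02)/12.524 = 0.3255.
C2 = (2*K*(1-X) - dt)/denom = 0.3772.
O2 = C0*I2 + C1*I1 + C2*O1
   = 0.2973*122 + 0.3255*112 + 0.3772*48
   = 90.83 m^3/s.

90.83


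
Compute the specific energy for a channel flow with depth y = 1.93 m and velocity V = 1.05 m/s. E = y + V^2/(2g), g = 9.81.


Specific energy E = y + V^2/(2g).
Velocity head = V^2/(2g) = 1.05^2 / (2*9.81) = 1.1025 / 19.62 = 0.0562 m.
E = 1.93 + 0.0562 = 1.9862 m.

1.9862


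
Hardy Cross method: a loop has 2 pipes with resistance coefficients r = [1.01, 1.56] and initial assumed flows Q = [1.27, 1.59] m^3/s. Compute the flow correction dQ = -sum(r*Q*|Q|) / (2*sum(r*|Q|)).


Numerator terms (r*Q*|Q|): 1.01*1.27*|1.27| = 1.629; 1.56*1.59*|1.59| = 3.9438.
Sum of numerator = 5.5729.
Denominator terms (r*|Q|): 1.01*|1.27| = 1.2827; 1.56*|1.59| = 2.4804.
2 * sum of denominator = 2 * 3.7631 = 7.5262.
dQ = -5.5729 / 7.5262 = -0.7405 m^3/s.

-0.7405


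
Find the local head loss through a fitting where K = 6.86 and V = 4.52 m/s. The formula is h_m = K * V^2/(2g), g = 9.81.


Minor loss formula: h_m = K * V^2/(2g).
V^2 = 4.52^2 = 20.4304.
V^2/(2g) = 20.4304 / 19.62 = 1.0413 m.
h_m = 6.86 * 1.0413 = 7.1434 m.

7.1434


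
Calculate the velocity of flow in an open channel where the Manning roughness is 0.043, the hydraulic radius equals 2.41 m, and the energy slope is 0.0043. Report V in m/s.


Manning's equation gives V = (1/n) * R^(2/3) * S^(1/2).
First, compute R^(2/3) = 2.41^(2/3) = 1.7975.
Next, S^(1/2) = 0.0043^(1/2) = 0.065574.
Then 1/n = 1/0.043 = 23.26.
V = 23.26 * 1.7975 * 0.065574 = 2.7412 m/s.

2.7412


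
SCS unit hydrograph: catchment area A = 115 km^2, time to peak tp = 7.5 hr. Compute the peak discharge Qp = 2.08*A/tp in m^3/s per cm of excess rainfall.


SCS formula: Qp = 2.08 * A / tp.
Qp = 2.08 * 115 / 7.5
   = 239.2 / 7.5
   = 31.89 m^3/s per cm.

31.89


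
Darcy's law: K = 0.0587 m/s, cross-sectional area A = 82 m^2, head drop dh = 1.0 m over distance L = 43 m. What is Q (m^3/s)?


Darcy's law: Q = K * A * i, where i = dh/L.
Hydraulic gradient i = 1.0 / 43 = 0.023256.
Q = 0.0587 * 82 * 0.023256
  = 0.1119 m^3/s.

0.1119


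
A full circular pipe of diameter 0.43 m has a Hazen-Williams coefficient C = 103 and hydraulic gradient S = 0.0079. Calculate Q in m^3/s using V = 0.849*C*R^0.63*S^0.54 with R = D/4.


For a full circular pipe, R = D/4 = 0.43/4 = 0.1075 m.
V = 0.849 * 103 * 0.1075^0.63 * 0.0079^0.54
  = 0.849 * 103 * 0.245351 * 0.073235
  = 1.5713 m/s.
Pipe area A = pi*D^2/4 = pi*0.43^2/4 = 0.1452 m^2.
Q = A * V = 0.1452 * 1.5713 = 0.2282 m^3/s.

0.2282


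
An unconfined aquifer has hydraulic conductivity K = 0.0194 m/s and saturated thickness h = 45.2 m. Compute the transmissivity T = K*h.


Transmissivity is defined as T = K * h.
T = 0.0194 * 45.2
  = 0.8769 m^2/s.

0.8769


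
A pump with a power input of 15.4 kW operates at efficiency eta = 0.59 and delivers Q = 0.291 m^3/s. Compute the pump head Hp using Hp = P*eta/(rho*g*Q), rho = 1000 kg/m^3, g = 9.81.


Pump head formula: Hp = P * eta / (rho * g * Q).
Numerator: P * eta = 15.4 * 1000 * 0.59 = 9086.0 W.
Denominator: rho * g * Q = 1000 * 9.81 * 0.291 = 2854.71.
Hp = 9086.0 / 2854.71 = 3.18 m.

3.18


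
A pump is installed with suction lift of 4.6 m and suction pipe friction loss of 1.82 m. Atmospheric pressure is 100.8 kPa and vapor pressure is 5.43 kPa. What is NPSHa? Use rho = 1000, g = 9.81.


NPSHa = p_atm/(rho*g) - z_s - hf_s - p_vap/(rho*g).
p_atm/(rho*g) = 100.8*1000 / (1000*9.81) = 10.275 m.
p_vap/(rho*g) = 5.43*1000 / (1000*9.81) = 0.554 m.
NPSHa = 10.275 - 4.6 - 1.82 - 0.554
      = 3.3 m.

3.3


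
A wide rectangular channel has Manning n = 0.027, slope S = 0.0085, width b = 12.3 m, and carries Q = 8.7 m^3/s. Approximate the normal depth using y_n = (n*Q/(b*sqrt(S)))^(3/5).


We use the wide-channel approximation y_n = (n*Q/(b*sqrt(S)))^(3/5).
sqrt(S) = sqrt(0.0085) = 0.092195.
Numerator: n*Q = 0.027 * 8.7 = 0.2349.
Denominator: b*sqrt(S) = 12.3 * 0.092195 = 1.133999.
arg = 0.2071.
y_n = 0.2071^(3/5) = 0.3888 m.

0.3888


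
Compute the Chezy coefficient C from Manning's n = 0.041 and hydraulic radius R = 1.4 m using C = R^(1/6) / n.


The Chezy coefficient relates to Manning's n through C = R^(1/6) / n.
R^(1/6) = 1.4^(1/6) = 1.057681.
C = 1.057681 / 0.041 = 25.8 m^(1/2)/s.

25.8


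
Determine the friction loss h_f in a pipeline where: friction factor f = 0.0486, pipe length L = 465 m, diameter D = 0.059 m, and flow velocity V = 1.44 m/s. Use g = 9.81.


Darcy-Weisbach equation: h_f = f * (L/D) * V^2/(2g).
f * L/D = 0.0486 * 465/0.059 = 383.0339.
V^2/(2g) = 1.44^2 / (2*9.81) = 2.0736 / 19.62 = 0.1057 m.
h_f = 383.0339 * 0.1057 = 40.482 m.

40.482


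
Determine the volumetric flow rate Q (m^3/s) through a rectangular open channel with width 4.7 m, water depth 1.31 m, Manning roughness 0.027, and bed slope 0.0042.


For a rectangular channel, the cross-sectional area A = b * y = 4.7 * 1.31 = 6.16 m^2.
The wetted perimeter P = b + 2y = 4.7 + 2*1.31 = 7.32 m.
Hydraulic radius R = A/P = 6.16/7.32 = 0.8411 m.
Velocity V = (1/n)*R^(2/3)*S^(1/2) = (1/0.027)*0.8411^(2/3)*0.0042^(1/2) = 2.1388 m/s.
Discharge Q = A * V = 6.16 * 2.1388 = 13.168 m^3/s.

13.168


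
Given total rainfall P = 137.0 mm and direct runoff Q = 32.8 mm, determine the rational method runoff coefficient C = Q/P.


The runoff coefficient C = runoff depth / rainfall depth.
C = 32.8 / 137.0
  = 0.2394.

0.2394


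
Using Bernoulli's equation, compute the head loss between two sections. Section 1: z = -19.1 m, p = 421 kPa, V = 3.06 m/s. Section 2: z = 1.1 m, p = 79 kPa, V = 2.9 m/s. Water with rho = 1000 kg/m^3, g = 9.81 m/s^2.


Total head at each section: H = z + p/(rho*g) + V^2/(2g).
H1 = -19.1 + 421*1000/(1000*9.81) + 3.06^2/(2*9.81)
   = -19.1 + 42.915 + 0.4772
   = 24.293 m.
H2 = 1.1 + 79*1000/(1000*9.81) + 2.9^2/(2*9.81)
   = 1.1 + 8.053 + 0.4286
   = 9.582 m.
h_L = H1 - H2 = 24.293 - 9.582 = 14.711 m.

14.711


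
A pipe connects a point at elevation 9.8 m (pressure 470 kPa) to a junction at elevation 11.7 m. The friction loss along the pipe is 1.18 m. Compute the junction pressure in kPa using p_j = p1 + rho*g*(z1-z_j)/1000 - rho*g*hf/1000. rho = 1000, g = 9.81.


Junction pressure: p_j = p1 + rho*g*(z1 - z_j)/1000 - rho*g*hf/1000.
Elevation term = 1000*9.81*(9.8 - 11.7)/1000 = -18.639 kPa.
Friction term = 1000*9.81*1.18/1000 = 11.576 kPa.
p_j = 470 + -18.639 - 11.576 = 439.79 kPa.

439.79


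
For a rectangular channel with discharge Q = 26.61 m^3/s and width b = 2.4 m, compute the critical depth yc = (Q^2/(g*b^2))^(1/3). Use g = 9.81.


Using yc = (Q^2 / (g * b^2))^(1/3):
Q^2 = 26.61^2 = 708.09.
g * b^2 = 9.81 * 2.4^2 = 9.81 * 5.76 = 56.51.
Q^2 / (g*b^2) = 708.09 / 56.51 = 12.5303.
yc = 12.5303^(1/3) = 2.3227 m.

2.3227


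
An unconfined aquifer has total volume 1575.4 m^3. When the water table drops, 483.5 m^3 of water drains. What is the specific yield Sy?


Specific yield Sy = Volume drained / Total volume.
Sy = 483.5 / 1575.4
   = 0.3069.

0.3069


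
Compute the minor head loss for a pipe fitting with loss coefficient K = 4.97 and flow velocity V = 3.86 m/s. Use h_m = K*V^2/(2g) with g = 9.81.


Minor loss formula: h_m = K * V^2/(2g).
V^2 = 3.86^2 = 14.8996.
V^2/(2g) = 14.8996 / 19.62 = 0.7594 m.
h_m = 4.97 * 0.7594 = 3.7743 m.

3.7743


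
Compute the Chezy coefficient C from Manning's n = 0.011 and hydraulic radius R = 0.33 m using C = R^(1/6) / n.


The Chezy coefficient relates to Manning's n through C = R^(1/6) / n.
R^(1/6) = 0.33^(1/6) = 0.83129.
C = 0.83129 / 0.011 = 75.57 m^(1/2)/s.

75.57


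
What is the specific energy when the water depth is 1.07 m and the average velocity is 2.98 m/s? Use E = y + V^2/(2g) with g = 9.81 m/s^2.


Specific energy E = y + V^2/(2g).
Velocity head = V^2/(2g) = 2.98^2 / (2*9.81) = 8.8804 / 19.62 = 0.4526 m.
E = 1.07 + 0.4526 = 1.5226 m.

1.5226


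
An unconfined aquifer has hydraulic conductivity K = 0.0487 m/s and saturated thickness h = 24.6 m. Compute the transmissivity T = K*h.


Transmissivity is defined as T = K * h.
T = 0.0487 * 24.6
  = 1.198 m^2/s.

1.198


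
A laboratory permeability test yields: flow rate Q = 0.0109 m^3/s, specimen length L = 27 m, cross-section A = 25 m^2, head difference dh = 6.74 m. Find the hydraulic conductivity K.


From K = Q*L / (A*dh):
Numerator: Q*L = 0.0109 * 27 = 0.2943.
Denominator: A*dh = 25 * 6.74 = 168.5.
K = 0.2943 / 168.5 = 0.001747 m/s.

0.001747


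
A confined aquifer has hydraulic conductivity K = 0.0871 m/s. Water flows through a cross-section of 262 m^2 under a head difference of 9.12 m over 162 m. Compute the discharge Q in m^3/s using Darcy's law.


Darcy's law: Q = K * A * i, where i = dh/L.
Hydraulic gradient i = 9.12 / 162 = 0.056296.
Q = 0.0871 * 262 * 0.056296
  = 1.2847 m^3/s.

1.2847


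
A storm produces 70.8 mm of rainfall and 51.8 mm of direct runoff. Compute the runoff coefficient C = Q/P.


The runoff coefficient C = runoff depth / rainfall depth.
C = 51.8 / 70.8
  = 0.7316.

0.7316


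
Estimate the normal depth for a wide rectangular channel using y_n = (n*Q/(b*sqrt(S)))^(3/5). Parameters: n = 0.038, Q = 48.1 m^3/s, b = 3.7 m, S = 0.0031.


We use the wide-channel approximation y_n = (n*Q/(b*sqrt(S)))^(3/5).
sqrt(S) = sqrt(0.0031) = 0.055678.
Numerator: n*Q = 0.038 * 48.1 = 1.8278.
Denominator: b*sqrt(S) = 3.7 * 0.055678 = 0.206009.
arg = 8.8725.
y_n = 8.8725^(3/5) = 3.7053 m.

3.7053


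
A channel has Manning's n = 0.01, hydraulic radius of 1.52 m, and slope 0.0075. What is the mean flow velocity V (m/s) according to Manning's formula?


Manning's equation gives V = (1/n) * R^(2/3) * S^(1/2).
First, compute R^(2/3) = 1.52^(2/3) = 1.322.
Next, S^(1/2) = 0.0075^(1/2) = 0.086603.
Then 1/n = 1/0.01 = 100.0.
V = 100.0 * 1.322 * 0.086603 = 11.4488 m/s.

11.4488


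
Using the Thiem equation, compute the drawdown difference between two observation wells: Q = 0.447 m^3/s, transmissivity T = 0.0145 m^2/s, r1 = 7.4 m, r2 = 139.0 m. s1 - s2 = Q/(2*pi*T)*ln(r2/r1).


Thiem equation: s1 - s2 = Q/(2*pi*T) * ln(r2/r1).
ln(r2/r1) = ln(139.0/7.4) = 2.933.
Q/(2*pi*T) = 0.447 / (2*pi*0.0145) = 0.447 / 0.0911 = 4.9064.
s1 - s2 = 4.9064 * 2.933 = 14.3903 m.

14.3903


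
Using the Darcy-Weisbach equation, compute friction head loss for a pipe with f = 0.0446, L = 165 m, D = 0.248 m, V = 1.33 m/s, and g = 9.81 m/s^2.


Darcy-Weisbach equation: h_f = f * (L/D) * V^2/(2g).
f * L/D = 0.0446 * 165/0.248 = 29.6734.
V^2/(2g) = 1.33^2 / (2*9.81) = 1.7689 / 19.62 = 0.0902 m.
h_f = 29.6734 * 0.0902 = 2.675 m.

2.675
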